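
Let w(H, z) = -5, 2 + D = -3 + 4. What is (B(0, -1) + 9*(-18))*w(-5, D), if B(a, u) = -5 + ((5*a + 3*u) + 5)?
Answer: 825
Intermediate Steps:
D = -1 (D = -2 + (-3 + 4) = -2 + 1 = -1)
B(a, u) = 3*u + 5*a (B(a, u) = -5 + ((3*u + 5*a) + 5) = -5 + (5 + 3*u + 5*a) = 3*u + 5*a)
(B(0, -1) + 9*(-18))*w(-5, D) = ((3*(-1) + 5*0) + 9*(-18))*(-5) = ((-3 + 0) - 162)*(-5) = (-3 - 162)*(-5) = -165*(-5) = 825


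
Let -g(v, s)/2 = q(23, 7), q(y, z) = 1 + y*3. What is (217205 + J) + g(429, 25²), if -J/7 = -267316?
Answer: 2088277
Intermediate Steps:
q(y, z) = 1 + 3*y
J = 1871212 (J = -7*(-267316) = 1871212)
g(v, s) = -140 (g(v, s) = -2*(1 + 3*23) = -2*(1 + 69) = -2*70 = -140)
(217205 + J) + g(429, 25²) = (217205 + 1871212) - 140 = 2088417 - 140 = 2088277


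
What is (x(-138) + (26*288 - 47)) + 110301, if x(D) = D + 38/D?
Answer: 8114657/69 ≈ 1.1760e+5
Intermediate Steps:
(x(-138) + (26*288 - 47)) + 110301 = ((-138 + 38/(-138)) + (26*288 - 47)) + 110301 = ((-138 + 38*(-1/138)) + (7488 - 47)) + 110301 = ((-138 - 19/69) + 7441) + 110301 = (-9541/69 + 7441) + 110301 = 503888/69 + 110301 = 8114657/69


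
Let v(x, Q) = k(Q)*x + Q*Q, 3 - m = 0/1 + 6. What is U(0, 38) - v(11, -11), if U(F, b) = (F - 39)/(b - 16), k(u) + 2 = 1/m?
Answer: -6409/66 ≈ -97.106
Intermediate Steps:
m = -3 (m = 3 - (0/1 + 6) = 3 - (0*1 + 6) = 3 - (0 + 6) = 3 - 1*6 = 3 - 6 = -3)
k(u) = -7/3 (k(u) = -2 + 1/(-3) = -2 - ⅓ = -7/3)
v(x, Q) = Q² - 7*x/3 (v(x, Q) = -7*x/3 + Q*Q = -7*x/3 + Q² = Q² - 7*x/3)
U(F, b) = (-39 + F)/(-16 + b)
U(0, 38) - v(11, -11) = (-39 + 0)/(-16 + 38) - ((-11)² - 7/3*11) = -39/22 - (121 - 77/3) = (1/22)*(-39) - 1*286/3 = -39/22 - 286/3 = -6409/66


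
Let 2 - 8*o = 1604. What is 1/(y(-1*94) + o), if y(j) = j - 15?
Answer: -4/1237 ≈ -0.0032336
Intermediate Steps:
o = -801/4 (o = ¼ - ⅛*1604 = ¼ - 401/2 = -801/4 ≈ -200.25)
y(j) = -15 + j
1/(y(-1*94) + o) = 1/((-15 - 1*94) - 801/4) = 1/((-15 - 94) - 801/4) = 1/(-109 - 801/4) = 1/(-1237/4) = -4/1237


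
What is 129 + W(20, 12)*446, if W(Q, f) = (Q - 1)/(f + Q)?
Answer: 6301/16 ≈ 393.81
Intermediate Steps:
W(Q, f) = (-1 + Q)/(Q + f)
129 + W(20, 12)*446 = 129 + ((-1 + 20)/(20 + 12))*446 = 129 + (19/32)*446 = 129 + 4237/16 = 6301/16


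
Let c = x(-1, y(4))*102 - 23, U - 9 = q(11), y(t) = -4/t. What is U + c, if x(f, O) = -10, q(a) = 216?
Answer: -818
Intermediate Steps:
U = 225 (U = 9 + 216 = 225)
c = -1043 (c = -10*102 - 23 = -1020 - 23 = -1043)
U + c = 225 - 1043 = -818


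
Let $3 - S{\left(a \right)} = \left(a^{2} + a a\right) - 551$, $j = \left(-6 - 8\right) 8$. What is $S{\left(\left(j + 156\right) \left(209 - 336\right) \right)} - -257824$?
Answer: $-62193110$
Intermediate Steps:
$j = -112$ ($j = \left(-14\right) 8 = -112$)
$S{\left(a \right)} = 554 - 2 a^{2}$ ($S{\left(a \right)} = 3 - \left(\left(a^{2} + a a\right) - 551\right) = 3 - \left(\left(a^{2} + a^{2}\right) - 551\right) = 3 - \left(2 a^{2} - 551\right) = 3 - \left(-551 + 2 a^{2}\right) = 554 - 2 a^{2}$)
$S{\left(\left(j + 156\right) \left(209 - 336\right) \right)} - -257824 = \left(554 - 2 \left(\left(-112 + 156\right) \left(209 - 336\right)\right)^{2}\right) - -257824 = \left(554 - 2 \left(44 \left(-127\right)\right)^{2}\right) + 257824 = \left(554 - 2 \left(-5588\right)^{2}\right) + 257824 = \left(554 - 62451488\right) + 257824 = -62450934 + 257824 = -62193110$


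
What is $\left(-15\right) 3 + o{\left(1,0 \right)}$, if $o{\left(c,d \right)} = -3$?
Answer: $-48$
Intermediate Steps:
$\left(-15\right) 3 + o{\left(1,0 \right)} = \left(-15\right) 3 - 3 = -45 - 3 = -48$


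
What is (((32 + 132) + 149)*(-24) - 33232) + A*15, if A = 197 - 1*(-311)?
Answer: -33124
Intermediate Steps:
A = 508 (A = 197 + 311 = 508)
(((32 + 132) + 149)*(-24) - 33232) + A*15 = (((32 + 132) + 149)*(-24) - 33232) + 508*15 = ((164 + 149)*(-24) - 33232) + 7620 = (313*(-24) - 33232) + 7620 = (-7512 - 33232) + 7620 = -40744 + 7620 = -33124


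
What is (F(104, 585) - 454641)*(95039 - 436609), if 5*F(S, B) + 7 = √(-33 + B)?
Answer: 155292204568 - 136628*√138 ≈ 1.5529e+11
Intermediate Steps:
F(S, B) = -7/5 + √(-33 + B)/5
(F(104, 585) - 454641)*(95039 - 436609) = ((-7/5 + √(-33 + 585)/5) - 454641)*(95039 - 436609) = ((-7/5 + √552/5) - 454641)*(-341570) = ((-7/5 + (2*√138)/5) - 454641)*(-341570) = ((-7/5 + 2*√138/5) - 454641)*(-341570) = (-2273212/5 + 2*√138/5)*(-341570) = 155292204568 - 136628*√138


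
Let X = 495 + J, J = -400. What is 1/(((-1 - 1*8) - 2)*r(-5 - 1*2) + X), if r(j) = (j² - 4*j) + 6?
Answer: -1/818 ≈ -0.0012225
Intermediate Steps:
r(j) = 6 + j² - 4*j
X = 95 (X = 495 - 400 = 95)
1/(((-1 - 1*8) - 2)*r(-5 - 1*2) + X) = 1/(((-1 - 1*8) - 2)*(6 + (-5 - 1*2)² - 4*(-5 - 1*2)) + 95) = 1/(((-1 - 8) - 2)*(6 + (-5 - 2)² - 4*(-5 - 2)) + 95) = 1/((-9 - 2)*(6 + (-7)² - 4*(-7)) + 95) = 1/(-11*(6 + 49 + 28) + 95) = 1/(-11*83 + 95) = 1/(-913 + 95) = 1/(-818) = -1/818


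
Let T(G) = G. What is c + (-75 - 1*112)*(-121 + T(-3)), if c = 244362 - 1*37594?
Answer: 229956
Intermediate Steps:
c = 206768 (c = 244362 - 37594 = 206768)
c + (-75 - 1*112)*(-121 + T(-3)) = 206768 + (-75 - 1*112)*(-121 - 3) = 206768 + (-75 - 112)*(-124) = 206768 - 187*(-124) = 206768 + 23188 = 229956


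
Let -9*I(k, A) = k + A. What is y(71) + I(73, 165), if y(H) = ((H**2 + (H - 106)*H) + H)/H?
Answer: 95/9 ≈ 10.556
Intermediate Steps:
I(k, A) = -A/9 - k/9 (I(k, A) = -(k + A)/9 = -(A + k)/9 = -A/9 - k/9)
y(H) = (H + H**2 + H*(-106 + H))/H (y(H) = ((H**2 + (-106 + H)*H) + H)/H = ((H**2 + H*(-106 + H)) + H)/H = (H + H**2 + H*(-106 + H))/H)
y(71) + I(73, 165) = (-105 + 2*71) + (-1/9*165 - 1/9*73) = (-105 + 142) + (-55/3 - 73/9) = 37 - 238/9 = 95/9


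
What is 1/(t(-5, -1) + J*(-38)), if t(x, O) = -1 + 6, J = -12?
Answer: 1/461 ≈ 0.0021692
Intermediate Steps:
t(x, O) = 5
1/(t(-5, -1) + J*(-38)) = 1/(5 - 12*(-38)) = 1/(5 + 456) = 1/461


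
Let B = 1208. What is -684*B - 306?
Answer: -826578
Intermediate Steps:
-684*B - 306 = -684*1208 - 306 = -826272 - 306 = -826578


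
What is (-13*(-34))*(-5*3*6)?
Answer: -39780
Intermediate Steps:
(-13*(-34))*(-5*3*6) = 442*(-15*6) = 442*(-90) = -39780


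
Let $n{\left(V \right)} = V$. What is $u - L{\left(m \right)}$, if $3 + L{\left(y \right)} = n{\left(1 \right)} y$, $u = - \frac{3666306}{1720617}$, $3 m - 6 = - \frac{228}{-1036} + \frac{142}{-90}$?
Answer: $- \frac{13601324159}{20053791135} \approx -0.67824$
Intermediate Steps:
$m = \frac{54106}{34965}$ ($m = 2 + \frac{- \frac{228}{-1036} + \frac{142}{-90}}{3} = 2 + \frac{\left(-228\right) \left(- \frac{1}{1036}\right) + 142 \left(- \frac{1}{90}\right)}{3} = 2 + \frac{\frac{57}{259} - \frac{71}{45}}{3} = 2 + \frac{1}{3} \left(- \frac{15824}{11655}\right) = 2 - \frac{15824}{34965} = \frac{54106}{34965} \approx 1.5474$)
$u = - \frac{1222102}{573539}$ ($u = \left(-3666306\right) \frac{1}{1720617} = - \frac{1222102}{573539} \approx -2.1308$)
$L{\left(y \right)} = -3 + y$ ($L{\left(y \right)} = -3 + 1 y = -3 + y$)
$u - L{\left(m \right)} = - \frac{1222102}{573539} - \left(-3 + \frac{54106}{34965}\right) = - \frac{1222102}{573539} - - \frac{50789}{34965} = - \frac{1222102}{573539} + \frac{50789}{34965} = - \frac{13601324159}{20053791135}$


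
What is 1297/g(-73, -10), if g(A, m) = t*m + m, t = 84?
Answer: -1297/850 ≈ -1.5259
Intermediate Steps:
g(A, m) = 85*m (g(A, m) = 84*m + m = 85*m)
1297/g(-73, -10) = 1297/((85*(-10))) = 1297/(-850) = 1297*(-1/850) = -1297/850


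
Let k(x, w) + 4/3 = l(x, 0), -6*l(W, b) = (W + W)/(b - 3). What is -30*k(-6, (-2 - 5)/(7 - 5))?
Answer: 60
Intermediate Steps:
l(W, b) = -W/(3*(-3 + b)) (l(W, b) = -(W + W)/(6*(b - 3)) = -2*W/(6*(-3 + b)) = -W/(3*(-3 + b)))
k(x, w) = -4/3 + x/9 (k(x, w) = -4/3 - x/(-9 + 3*0) = -4/3 - x/(-9 + 0) = -4/3 - 1*x/(-9) = -4/3 - 1*x*(-⅑) = -4/3 + x/9)
-30*k(-6, (-2 - 5)/(7 - 5)) = -30*(-4/3 + (⅑)*(-6)) = -30*(-4/3 - ⅔) = -30*(-2) = 60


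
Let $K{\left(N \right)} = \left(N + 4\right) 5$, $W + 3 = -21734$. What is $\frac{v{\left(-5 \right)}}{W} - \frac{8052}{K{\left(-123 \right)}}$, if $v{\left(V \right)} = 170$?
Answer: $\frac{174925174}{12933515} \approx 13.525$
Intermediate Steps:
$W = -21737$ ($W = -3 - 21734 = -21737$)
$K{\left(N \right)} = 20 + 5 N$ ($K{\left(N \right)} = \left(4 + N\right) 5 = 20 + 5 N$)
$\frac{v{\left(-5 \right)}}{W} - \frac{8052}{K{\left(-123 \right)}} = \frac{170}{-21737} - \frac{8052}{20 + 5 \left(-123\right)} = 170 \left(- \frac{1}{21737}\right) - \frac{8052}{20 - 615} = - \frac{170}{21737} - \frac{8052}{-595} = - \frac{170}{21737} - - \frac{8052}{595} = - \frac{170}{21737} + \frac{8052}{595} = \frac{174925174}{12933515}$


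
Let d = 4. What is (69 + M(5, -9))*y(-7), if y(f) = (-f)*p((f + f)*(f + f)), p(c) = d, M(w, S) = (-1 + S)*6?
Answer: 252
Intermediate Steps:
M(w, S) = -6 + 6*S
p(c) = 4
y(f) = -4*f (y(f) = -f*4 = -4*f)
(69 + M(5, -9))*y(-7) = (69 + (-6 + 6*(-9)))*(-4*(-7)) = (69 + (-6 - 54))*28 = (69 - 60)*28 = 9*28 = 252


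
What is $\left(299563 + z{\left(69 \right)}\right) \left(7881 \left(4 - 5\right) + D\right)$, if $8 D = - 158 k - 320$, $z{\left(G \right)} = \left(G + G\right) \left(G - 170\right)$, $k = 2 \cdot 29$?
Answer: $- \frac{5179238125}{2} \approx -2.5896 \cdot 10^{9}$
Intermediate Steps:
$k = 58$
$z{\left(G \right)} = 2 G \left(-170 + G\right)$
$D = - \frac{2371}{2}$ ($D = \frac{\left(-158\right) 58 - 320}{8} = \frac{-9164 - 320}{8} = \frac{1}{8} \left(-9484\right) = - \frac{2371}{2} \approx -1185.5$)
$\left(299563 + z{\left(69 \right)}\right) \left(7881 \left(4 - 5\right) + D\right) = \left(299563 + 2 \cdot 69 \left(-170 + 69\right)\right) \left(7881 \left(4 - 5\right) - \frac{2371}{2}\right) = \left(299563 + 2 \cdot 69 \left(-101\right)\right) \left(7881 \left(4 - 5\right) - \frac{2371}{2}\right) = \left(299563 - 13938\right) \left(7881 \left(-1\right) - \frac{2371}{2}\right) = 285625 \left(-7881 - \frac{2371}{2}\right) = 285625 \left(- \frac{18133}{2}\right) = - \frac{5179238125}{2}$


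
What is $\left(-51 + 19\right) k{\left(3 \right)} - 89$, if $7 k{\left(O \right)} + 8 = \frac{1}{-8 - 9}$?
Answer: $- \frac{6207}{119} \approx -52.16$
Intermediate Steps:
$k{\left(O \right)} = - \frac{137}{119}$ ($k{\left(O \right)} = - \frac{8}{7} + \frac{1}{7 \left(-8 - 9\right)} = - \frac{8}{7} + \frac{1}{7 \left(-17\right)} = - \frac{8}{7} + \frac{1}{7} \left(- \frac{1}{17}\right) = - \frac{8}{7} - \frac{1}{119} = - \frac{137}{119}$)
$\left(-51 + 19\right) k{\left(3 \right)} - 89 = \left(-51 + 19\right) \left(- \frac{137}{119}\right) - 89 = \left(-32\right) \left(- \frac{137}{119}\right) - 89 = \frac{4384}{119} - 89 = - \frac{6207}{119}$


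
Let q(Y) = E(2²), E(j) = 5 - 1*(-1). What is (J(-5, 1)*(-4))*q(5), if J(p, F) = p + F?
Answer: 96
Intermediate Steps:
E(j) = 6 (E(j) = 5 + 1 = 6)
q(Y) = 6
J(p, F) = F + p
(J(-5, 1)*(-4))*q(5) = ((1 - 5)*(-4))*6 = -4*(-4)*6 = 16*6 = 96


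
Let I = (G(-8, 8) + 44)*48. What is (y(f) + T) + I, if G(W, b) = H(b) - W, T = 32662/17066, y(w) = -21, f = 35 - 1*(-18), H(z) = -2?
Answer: 2902334/1219 ≈ 2380.9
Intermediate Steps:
f = 53 (f = 35 + 18 = 53)
T = 2333/1219 (T = 32662*(1/17066) = 2333/1219 ≈ 1.9139)
G(W, b) = -2 - W
I = 2400 (I = ((-2 - 1*(-8)) + 44)*48 = ((-2 + 8) + 44)*48 = (6 + 44)*48 = 50*48 = 2400)
(y(f) + T) + I = (-21 + 2333/1219) + 2400 = -23266/1219 + 2400 = 2902334/1219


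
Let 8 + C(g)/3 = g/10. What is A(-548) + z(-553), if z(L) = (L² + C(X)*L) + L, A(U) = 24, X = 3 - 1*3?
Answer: 318552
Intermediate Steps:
X = 0 (X = 3 - 3 = 0)
C(g) = -24 + 3*g/10 (C(g) = -24 + 3*(g/10) = -24 + 3*g/10)
z(L) = L² - 23*L (z(L) = (L² + (-24 + (3/10)*0)*L) + L = (L² + (-24 + 0)*L) + L = (L² - 24*L) + L = L² - 23*L)
A(-548) + z(-553) = 24 - 553*(-23 - 553) = 24 - 553*(-576) = 24 + 318528 = 318552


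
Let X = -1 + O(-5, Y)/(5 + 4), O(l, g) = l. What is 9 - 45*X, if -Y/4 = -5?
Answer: 79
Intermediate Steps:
Y = 20 (Y = -4*(-5) = 20)
X = -14/9 (X = -1 - 5/(5 + 4) = -1 - 5/9 = -14/9 ≈ -1.5556)
9 - 45*X = 9 - 45*(-14/9) = 9 + 70 = 79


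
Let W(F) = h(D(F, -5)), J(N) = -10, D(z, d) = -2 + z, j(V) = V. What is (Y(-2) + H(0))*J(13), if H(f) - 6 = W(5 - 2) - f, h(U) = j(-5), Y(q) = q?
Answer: 10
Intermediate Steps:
h(U) = -5
W(F) = -5
H(f) = 1 - f (H(f) = 6 + (-5 - f) = 1 - f)
(Y(-2) + H(0))*J(13) = (-2 + (1 - 1*0))*(-10) = (-2 + (1 + 0))*(-10) = (-2 + 1)*(-10) = -1*(-10) = 10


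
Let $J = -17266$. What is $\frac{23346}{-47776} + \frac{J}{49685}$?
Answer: $- \frac{992423213}{1186875280} \approx -0.83616$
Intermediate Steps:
$\frac{23346}{-47776} + \frac{J}{49685} = \frac{23346}{-47776} - \frac{17266}{49685} = 23346 \left(- \frac{1}{47776}\right) - \frac{17266}{49685} = - \frac{11673}{23888} - \frac{17266}{49685} = - \frac{992423213}{1186875280}$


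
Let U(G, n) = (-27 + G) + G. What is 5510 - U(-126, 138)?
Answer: 5789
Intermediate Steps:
U(G, n) = -27 + 2*G
5510 - U(-126, 138) = 5510 - (-27 + 2*(-126)) = 5510 - (-27 - 252) = 5510 - 1*(-279) = 5510 + 279 = 5789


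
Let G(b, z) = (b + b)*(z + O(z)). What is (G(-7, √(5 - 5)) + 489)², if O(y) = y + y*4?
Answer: 239121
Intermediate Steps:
O(y) = 5*y (O(y) = y + 4*y = 5*y)
G(b, z) = 12*b*z (G(b, z) = (b + b)*(z + 5*z) = (2*b)*(6*z) = 12*b*z)
(G(-7, √(5 - 5)) + 489)² = (12*(-7)*√(5 - 5) + 489)² = (12*(-7)*√0 + 489)² = (12*(-7)*0 + 489)² = (0 + 489)² = 489² = 239121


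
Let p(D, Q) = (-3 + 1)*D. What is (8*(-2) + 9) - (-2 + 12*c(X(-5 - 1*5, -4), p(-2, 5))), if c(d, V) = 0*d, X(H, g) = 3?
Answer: -5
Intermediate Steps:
p(D, Q) = -2*D
c(d, V) = 0
(8*(-2) + 9) - (-2 + 12*c(X(-5 - 1*5, -4), p(-2, 5))) = (8*(-2) + 9) - (-2 + 12*0) = (-16 + 9) - (-2 + 0) = -7 - 1*(-2) = -7 + 2 = -5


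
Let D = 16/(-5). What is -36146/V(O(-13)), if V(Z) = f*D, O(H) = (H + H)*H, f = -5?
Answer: -18073/8 ≈ -2259.1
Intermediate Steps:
D = -16/5 (D = 16*(-⅕) = -16/5 ≈ -3.2000)
O(H) = 2*H² (O(H) = (2*H)*H = 2*H²)
V(Z) = 16 (V(Z) = -5*(-16/5) = 16)
-36146/V(O(-13)) = -36146/16 = -36146*1/16 = -18073/8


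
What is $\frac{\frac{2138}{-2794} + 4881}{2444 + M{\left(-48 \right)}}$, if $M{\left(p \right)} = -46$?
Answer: $\frac{3408844}{1675003} \approx 2.0351$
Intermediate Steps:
$\frac{\frac{2138}{-2794} + 4881}{2444 + M{\left(-48 \right)}} = \frac{\frac{2138}{-2794} + 4881}{2444 - 46} = \frac{2138 \left(- \frac{1}{2794}\right) + 4881}{2398} = \left(- \frac{1069}{1397} + 4881\right) \frac{1}{2398} = \frac{6817688}{1397} \cdot \frac{1}{2398} = \frac{3408844}{1675003}$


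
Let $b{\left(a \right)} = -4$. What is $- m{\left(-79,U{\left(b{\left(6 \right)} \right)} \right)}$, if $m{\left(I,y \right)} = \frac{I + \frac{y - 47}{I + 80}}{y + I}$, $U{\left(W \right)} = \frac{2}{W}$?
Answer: $- \frac{253}{159} \approx -1.5912$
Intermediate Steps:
$m{\left(I,y \right)} = \frac{I + \frac{-47 + y}{80 + I}}{I + y}$
$- m{\left(-79,U{\left(b{\left(6 \right)} \right)} \right)} = - \frac{-47 + \frac{2}{-4} + \left(-79\right)^{2} + 80 \left(-79\right)}{\left(-79\right)^{2} + 80 \left(-79\right) + 80 \frac{2}{-4} - 79 \frac{2}{-4}} = - \frac{-47 + 2 \left(- \frac{1}{4}\right) + 6241 - 6320}{6241 - 6320 + 80 \cdot 2 \left(- \frac{1}{4}\right) - 79 \cdot 2 \left(- \frac{1}{4}\right)} = - \frac{-47 - \frac{1}{2} + 6241 - 6320}{6241 - 6320 + 80 \left(- \frac{1}{2}\right) - - \frac{79}{2}} = - \frac{-253}{\left(6241 - 6320 - 40 + \frac{79}{2}\right) 2} = - \frac{-253}{\left(- \frac{159}{2}\right) 2} = - \frac{\left(-2\right) \left(-253\right)}{159 \cdot 2} = \left(-1\right) \frac{253}{159} = - \frac{253}{159}$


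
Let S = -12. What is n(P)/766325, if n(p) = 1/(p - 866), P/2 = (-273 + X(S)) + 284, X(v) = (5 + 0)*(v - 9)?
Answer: -1/807706550 ≈ -1.2381e-9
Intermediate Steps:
X(v) = -45 + 5*v (X(v) = 5*(-9 + v) = -45 + 5*v)
P = -188 (P = 2*((-273 + (-45 + 5*(-12))) + 284) = 2*((-273 + (-45 - 60)) + 284) = 2*((-273 - 105) + 284) = 2*(-378 + 284) = 2*(-94) = -188)
n(p) = 1/(-866 + p)
n(P)/766325 = 1/(-866 - 188*766325) = (1/766325)/(-1054) = -1/1054*1/766325 = -1/807706550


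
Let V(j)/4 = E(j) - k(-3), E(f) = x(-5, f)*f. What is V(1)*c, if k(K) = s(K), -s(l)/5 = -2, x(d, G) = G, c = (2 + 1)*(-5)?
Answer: 540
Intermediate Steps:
c = -15 (c = 3*(-5) = -15)
E(f) = f² (E(f) = f*f = f²)
s(l) = 10 (s(l) = -5*(-2) = 10)
k(K) = 10
V(j) = -40 + 4*j² (V(j) = 4*(j² - 1*10) = 4*(j² - 10) = 4*(-10 + j²) = -40 + 4*j²)
V(1)*c = (-40 + 4*1²)*(-15) = (-40 + 4*1)*(-15) = (-40 + 4)*(-15) = -36*(-15) = 540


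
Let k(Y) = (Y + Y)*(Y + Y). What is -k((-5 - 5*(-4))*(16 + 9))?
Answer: -562500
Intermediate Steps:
k(Y) = 4*Y² (k(Y) = (2*Y)*(2*Y) = 4*Y²)
-k((-5 - 5*(-4))*(16 + 9)) = -4*((-5 - 5*(-4))*(16 + 9))² = -4*((-5 + 20)*25)² = -4*(15*25)² = -4*375² = -4*140625 = -1*562500 = -562500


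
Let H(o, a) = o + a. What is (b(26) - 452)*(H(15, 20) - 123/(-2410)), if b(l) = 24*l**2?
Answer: 666154078/1205 ≈ 5.5283e+5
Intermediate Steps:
H(o, a) = a + o
(b(26) - 452)*(H(15, 20) - 123/(-2410)) = (24*26**2 - 452)*((20 + 15) - 123/(-2410)) = (24*676 - 452)*(35 - 123*(-1/2410)) = (16224 - 452)*(35 + 123/2410) = 15772*(84473/2410) = 666154078/1205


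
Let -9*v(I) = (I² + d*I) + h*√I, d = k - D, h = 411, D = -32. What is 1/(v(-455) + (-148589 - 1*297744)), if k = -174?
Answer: -1429544/681201529277 + 137*I*√455/681201529277 ≈ -2.0986e-6 + 4.2899e-9*I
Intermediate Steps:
d = -142 (d = -174 - 1*(-32) = -174 + 32 = -142)
v(I) = -137*√I/3 - I²/9 + 142*I/9 (v(I) = -((I² - 142*I) + 411*√I)/9 = -(I² - 142*I + 411*√I)/9 = -137*√I/3 - I²/9 + 142*I/9)
1/(v(-455) + (-148589 - 1*297744)) = 1/((-137*I*√455/3 - ⅑*(-455)² + (142/9)*(-455)) + (-148589 - 1*297744)) = 1/((-137*I*√455/3 - ⅑*207025 - 64610/9) + (-148589 - 297744)) = 1/((-137*I*√455/3 - 207025/9 - 64610/9) - 446333) = 1/((-90545/3 - 137*I*√455/3) - 446333) = 1/(-1429544/3 - 137*I*√455/3)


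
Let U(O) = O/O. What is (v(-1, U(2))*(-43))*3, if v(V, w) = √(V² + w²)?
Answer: -129*√2 ≈ -182.43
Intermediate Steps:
U(O) = 1
(v(-1, U(2))*(-43))*3 = (√((-1)² + 1²)*(-43))*3 = (√(1 + 1)*(-43))*3 = (√2*(-43))*3 = -43*√2*3 = -129*√2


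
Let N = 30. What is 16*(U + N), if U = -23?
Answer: 112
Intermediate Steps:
16*(U + N) = 16*(-23 + 30) = 16*7 = 112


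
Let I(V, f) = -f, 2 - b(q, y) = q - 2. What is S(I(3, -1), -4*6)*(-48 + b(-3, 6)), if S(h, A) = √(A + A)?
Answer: -164*I*√3 ≈ -284.06*I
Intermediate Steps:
b(q, y) = 4 - q (b(q, y) = 2 - (q - 2) = 2 - (-2 + q) = 2 + (2 - q) = 4 - q)
S(h, A) = √2*√A (S(h, A) = √(2*A) = √2*√A)
S(I(3, -1), -4*6)*(-48 + b(-3, 6)) = (√2*√(-4*6))*(-48 + (4 - 1*(-3))) = (√2*√(-24))*(-48 + (4 + 3)) = (√2*(2*I*√6))*(-48 + 7) = (4*I*√3)*(-41) = -164*I*√3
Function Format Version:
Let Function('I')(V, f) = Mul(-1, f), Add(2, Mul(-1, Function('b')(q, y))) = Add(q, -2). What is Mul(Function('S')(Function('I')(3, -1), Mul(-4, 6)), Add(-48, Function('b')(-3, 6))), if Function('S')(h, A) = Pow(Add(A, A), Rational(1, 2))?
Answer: Mul(-164, I, Pow(3, Rational(1, 2))) ≈ Mul(-284.06, I)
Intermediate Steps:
Function('b')(q, y) = Add(4, Mul(-1, q)) (Function('b')(q, y) = Add(2, Mul(-1, Add(q, -2))) = Add(2, Mul(-1, Add(-2, q))) = Add(2, Add(2, Mul(-1, q))) = Add(4, Mul(-1, q)))
Function('S')(h, A) = Mul(Pow(2, Rational(1, 2)), Pow(A, Rational(1, 2))) (Function('S')(h, A) = Pow(Mul(2, A), Rational(1, 2)) = Mul(Pow(2, Rational(1, 2)), Pow(A, Rational(1, 2))))
Mul(Function('S')(Function('I')(3, -1), Mul(-4, 6)), Add(-48, Function('b')(-3, 6))) = Mul(Mul(Pow(2, Rational(1, 2)), Pow(Mul(-4, 6), Rational(1, 2))), Add(-48, Add(4, Mul(-1, -3)))) = Mul(Mul(Pow(2, Rational(1, 2)), Pow(-24, Rational(1, 2))), Add(-48, Add(4, 3))) = Mul(Mul(Pow(2, Rational(1, 2)), Mul(2, I, Pow(6, Rational(1, 2)))), Add(-48, 7)) = Mul(Mul(4, I, Pow(3, Rational(1, 2))), -41) = Mul(-164, I, Pow(3, Rational(1, 2)))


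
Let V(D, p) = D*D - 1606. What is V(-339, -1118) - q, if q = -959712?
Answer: 1073027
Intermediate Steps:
V(D, p) = -1606 + D² (V(D, p) = D² - 1606 = -1606 + D²)
V(-339, -1118) - q = (-1606 + (-339)²) - 1*(-959712) = (-1606 + 114921) + 959712 = 113315 + 959712 = 1073027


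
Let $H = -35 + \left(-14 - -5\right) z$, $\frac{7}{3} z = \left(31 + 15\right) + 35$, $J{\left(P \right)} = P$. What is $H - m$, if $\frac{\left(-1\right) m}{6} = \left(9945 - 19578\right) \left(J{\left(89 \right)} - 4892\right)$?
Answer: $\frac{1943224126}{7} \approx 2.776 \cdot 10^{8}$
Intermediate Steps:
$z = \frac{243}{7}$ ($z = \frac{3 \left(\left(31 + 15\right) + 35\right)}{7} = \frac{3 \left(46 + 35\right)}{7} = \frac{3}{7} \cdot 81 = \frac{243}{7} \approx 34.714$)
$m = -277603794$ ($m = - 6 \left(9945 - 19578\right) \left(89 - 4892\right) = - 6 \left(\left(-9633\right) \left(-4803\right)\right) = \left(-6\right) 46267299 = -277603794$)
$H = - \frac{2432}{7}$ ($H = -35 + \left(-14 - -5\right) \frac{243}{7} = -35 + \left(-14 + 5\right) \frac{243}{7} = -35 - \frac{2187}{7} = - \frac{2432}{7} \approx -347.43$)
$H - m = - \frac{2432}{7} - -277603794 = - \frac{2432}{7} + 277603794 = \frac{1943224126}{7}$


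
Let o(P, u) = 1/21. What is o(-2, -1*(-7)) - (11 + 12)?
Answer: -482/21 ≈ -22.952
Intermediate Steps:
o(P, u) = 1/21
o(-2, -1*(-7)) - (11 + 12) = 1/21 - (11 + 12) = 1/21 - 23 = -482/21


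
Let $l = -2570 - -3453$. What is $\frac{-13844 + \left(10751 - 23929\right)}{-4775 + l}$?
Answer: $\frac{13511}{1946} \approx 6.943$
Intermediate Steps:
$l = 883$ ($l = -2570 + 3453 = 883$)
$\frac{-13844 + \left(10751 - 23929\right)}{-4775 + l} = \frac{-13844 + \left(10751 - 23929\right)}{-4775 + 883} = \frac{-13844 - 13178}{-3892} = \left(-27022\right) \left(- \frac{1}{3892}\right) = \frac{13511}{1946}$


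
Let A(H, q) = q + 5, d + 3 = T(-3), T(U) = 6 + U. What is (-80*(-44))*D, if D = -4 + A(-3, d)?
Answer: 3520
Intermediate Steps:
d = 0 (d = -3 + (6 - 3) = -3 + 3 = 0)
A(H, q) = 5 + q
D = 1 (D = -4 + (5 + 0) = -4 + 5 = 1)
(-80*(-44))*D = -80*(-44)*1 = 3520*1 = 3520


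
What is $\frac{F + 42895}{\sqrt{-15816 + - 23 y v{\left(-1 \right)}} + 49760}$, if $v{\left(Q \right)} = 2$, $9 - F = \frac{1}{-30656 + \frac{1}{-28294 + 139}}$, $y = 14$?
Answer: $\frac{92133841612586152}{106857412639978743} - \frac{37031286821779 i \sqrt{4115}}{1068574126399787430} \approx 0.86221 - 0.002223 i$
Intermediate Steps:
$F = \frac{7768105284}{863119681}$ ($F = 9 - \frac{1}{-30656 + \frac{1}{-28294 + 139}} = 9 - \frac{1}{-30656 + \frac{1}{-28155}} = 9 - \frac{1}{-30656 - \frac{1}{28155}} = 9 - \frac{1}{- \frac{863119681}{28155}} = 9 - - \frac{28155}{863119681} = 9 + \frac{28155}{863119681} = \frac{7768105284}{863119681} \approx 9.0$)
$\frac{F + 42895}{\sqrt{-15816 + - 23 y v{\left(-1 \right)}} + 49760} = \frac{\frac{7768105284}{863119681} + 42895}{\sqrt{-15816 + \left(-23\right) 14 \cdot 2} + 49760} = \frac{37031286821779}{863119681 \left(\sqrt{-15816 - 644} + 49760\right)} = \frac{37031286821779}{863119681 \left(\sqrt{-16460} + 49760\right)} = \frac{37031286821779}{863119681 \left(2 i \sqrt{4115} + 49760\right)} = \frac{37031286821779}{863119681 \left(49760 + 2 i \sqrt{4115}\right)}$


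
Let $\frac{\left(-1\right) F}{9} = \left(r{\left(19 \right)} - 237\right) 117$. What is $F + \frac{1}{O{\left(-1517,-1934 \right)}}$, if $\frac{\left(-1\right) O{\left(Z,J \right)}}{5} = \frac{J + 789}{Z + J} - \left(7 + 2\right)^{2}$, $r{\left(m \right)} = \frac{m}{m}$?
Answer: $\frac{345905743891}{1391930} \approx 2.4851 \cdot 10^{5}$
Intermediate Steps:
$r{\left(m \right)} = 1$
$F = 248508$ ($F = - 9 \left(1 - 237\right) 117 = - 9 \left(\left(-236\right) 117\right) = \left(-9\right) \left(-27612\right) = 248508$)
$O{\left(Z,J \right)} = 405 - \frac{5 \left(789 + J\right)}{J + Z}$ ($O{\left(Z,J \right)} = - 5 \left(\frac{J + 789}{Z + J} - \left(7 + 2\right)^{2}\right) = - 5 \left(\frac{789 + J}{J + Z} - 9^{2}\right) = - 5 \left(\frac{789 + J}{J + Z} - 81\right) = - 5 \left(-81 + \frac{789 + J}{J + Z}\right) = 405 - \frac{5 \left(789 + J\right)}{J + Z}$)
$F + \frac{1}{O{\left(-1517,-1934 \right)}} = 248508 + \frac{1}{5 \frac{1}{-1934 - 1517} \left(-789 + 80 \left(-1934\right) + 81 \left(-1517\right)\right)} = 248508 + \frac{1}{5 \frac{1}{-3451} \left(-789 - 154720 - 122877\right)} = 248508 + \frac{1}{5 \left(- \frac{1}{3451}\right) \left(-278386\right)} = 248508 + \frac{1}{\frac{1391930}{3451}} = 248508 + \frac{3451}{1391930} = \frac{345905743891}{1391930}$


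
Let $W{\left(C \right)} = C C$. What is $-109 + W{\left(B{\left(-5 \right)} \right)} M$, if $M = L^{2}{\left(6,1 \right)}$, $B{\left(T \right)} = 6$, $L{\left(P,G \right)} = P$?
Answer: $1187$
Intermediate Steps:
$W{\left(C \right)} = C^{2}$
$M = 36$ ($M = 6^{2} = 36$)
$-109 + W{\left(B{\left(-5 \right)} \right)} M = -109 + 6^{2} \cdot 36 = -109 + 36 \cdot 36 = -109 + 1296 = 1187$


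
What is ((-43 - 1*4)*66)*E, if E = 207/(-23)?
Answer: 27918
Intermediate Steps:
E = -9 (E = 207*(-1/23) = -9)
((-43 - 1*4)*66)*E = ((-43 - 1*4)*66)*(-9) = ((-43 - 4)*66)*(-9) = -47*66*(-9) = -3102*(-9) = 27918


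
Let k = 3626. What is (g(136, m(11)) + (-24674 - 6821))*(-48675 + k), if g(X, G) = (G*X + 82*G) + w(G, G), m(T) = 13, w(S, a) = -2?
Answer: 1291239487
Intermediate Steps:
g(X, G) = -2 + 82*G + G*X (g(X, G) = (G*X + 82*G) - 2 = (82*G + G*X) - 2 = -2 + 82*G + G*X)
(g(136, m(11)) + (-24674 - 6821))*(-48675 + k) = ((-2 + 82*13 + 13*136) + (-24674 - 6821))*(-48675 + 3626) = ((-2 + 1066 + 1768) - 31495)*(-45049) = (2832 - 31495)*(-45049) = -28663*(-45049) = 1291239487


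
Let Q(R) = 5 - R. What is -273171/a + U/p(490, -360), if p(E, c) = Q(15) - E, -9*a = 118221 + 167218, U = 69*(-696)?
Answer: 3734298009/35679875 ≈ 104.66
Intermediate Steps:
U = -48024
a = -285439/9 (a = -(118221 + 167218)/9 = -⅑*285439 = -285439/9 ≈ -31715.)
p(E, c) = -10 - E (p(E, c) = (5 - 1*15) - E = (5 - 15) - E = -10 - E)
-273171/a + U/p(490, -360) = -273171/(-285439/9) - 48024/(-10 - 1*490) = -273171*(-9/285439) - 48024/(-10 - 490) = 2458539/285439 - 48024/(-500) = 2458539/285439 - 48024*(-1/500) = 2458539/285439 + 12006/125 = 3734298009/35679875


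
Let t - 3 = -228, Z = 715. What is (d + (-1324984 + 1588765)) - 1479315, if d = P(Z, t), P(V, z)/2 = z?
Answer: -1215984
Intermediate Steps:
t = -225 (t = 3 - 228 = -225)
P(V, z) = 2*z
d = -450 (d = 2*(-225) = -450)
(d + (-1324984 + 1588765)) - 1479315 = (-450 + (-1324984 + 1588765)) - 1479315 = (-450 + 263781) - 1479315 = 263331 - 1479315 = -1215984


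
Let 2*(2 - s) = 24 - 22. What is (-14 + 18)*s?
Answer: 4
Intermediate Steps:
s = 1 (s = 2 - (24 - 22)/2 = 2 - ½*2 = 2 - 1 = 1)
(-14 + 18)*s = (-14 + 18)*1 = 4*1 = 4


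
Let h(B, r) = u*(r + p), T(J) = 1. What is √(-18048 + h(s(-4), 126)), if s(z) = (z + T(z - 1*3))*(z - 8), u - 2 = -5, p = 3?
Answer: I*√18435 ≈ 135.78*I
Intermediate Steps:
u = -3 (u = 2 - 5 = -3)
s(z) = (1 + z)*(-8 + z) (s(z) = (z + 1)*(z - 8) = (1 + z)*(-8 + z))
h(B, r) = -9 - 3*r (h(B, r) = -3*(r + 3) = -3*(3 + r) = -9 - 3*r)
√(-18048 + h(s(-4), 126)) = √(-18048 + (-9 - 3*126)) = √(-18048 + (-9 - 378)) = √(-18048 - 387) = √(-18435) = I*√18435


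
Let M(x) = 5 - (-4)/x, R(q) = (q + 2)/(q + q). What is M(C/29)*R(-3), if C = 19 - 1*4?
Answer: 191/90 ≈ 2.1222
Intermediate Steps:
R(q) = (2 + q)/(2*q) (R(q) = (2 + q)/((2*q)) = (2 + q)*(1/(2*q)) = (2 + q)/(2*q))
C = 15 (C = 19 - 4 = 15)
M(x) = 5 + 4/x
M(C/29)*R(-3) = (5 + 4/((15/29)))*((1/2)*(2 - 3)/(-3)) = (5 + 4/((15*(1/29))))*((1/2)*(-1/3)*(-1)) = (5 + 4/(15/29))*(1/6) = (5 + 4*(29/15))*(1/6) = (5 + 116/15)*(1/6) = (191/15)*(1/6) = 191/90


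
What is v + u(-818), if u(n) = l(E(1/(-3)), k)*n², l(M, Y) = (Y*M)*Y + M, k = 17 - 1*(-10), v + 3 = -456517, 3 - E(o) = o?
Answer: 4883235640/3 ≈ 1.6277e+9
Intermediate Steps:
E(o) = 3 - o
v = -456520 (v = -3 - 456517 = -456520)
k = 27 (k = 17 + 10 = 27)
l(M, Y) = M + M*Y² (l(M, Y) = (M*Y)*Y + M = M*Y² + M = M + M*Y²)
u(n) = 7300*n²/3 (u(n) = ((3 - 1/(-3))*(1 + 27²))*n² = ((3 - 1*(-⅓))*(1 + 729))*n² = ((3 + ⅓)*730)*n² = ((10/3)*730)*n² = 7300*n²/3)
v + u(-818) = -456520 + (7300/3)*(-818)² = -456520 + (7300/3)*669124 = -456520 + 4884605200/3 = 4883235640/3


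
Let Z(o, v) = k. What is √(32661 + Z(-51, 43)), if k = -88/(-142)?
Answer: 5*√6585889/71 ≈ 180.73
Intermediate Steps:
k = 44/71 (k = -88*(-1/142) = 44/71 ≈ 0.61972)
Z(o, v) = 44/71
√(32661 + Z(-51, 43)) = √(32661 + 44/71) = √(2318975/71) = 5*√6585889/71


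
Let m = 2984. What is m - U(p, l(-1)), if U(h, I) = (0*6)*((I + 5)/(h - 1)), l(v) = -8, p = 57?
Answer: 2984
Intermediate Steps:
U(h, I) = 0 (U(h, I) = 0*((5 + I)/(-1 + h)) = 0)
m - U(p, l(-1)) = 2984 - 1*0 = 2984 + 0 = 2984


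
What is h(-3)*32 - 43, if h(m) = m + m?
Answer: -235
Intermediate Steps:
h(m) = 2*m
h(-3)*32 - 43 = (2*(-3))*32 - 43 = -6*32 - 43 = -192 - 43 = -235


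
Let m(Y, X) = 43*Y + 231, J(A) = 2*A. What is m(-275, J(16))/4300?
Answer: -5797/2150 ≈ -2.6963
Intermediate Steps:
m(Y, X) = 231 + 43*Y
m(-275, J(16))/4300 = (231 + 43*(-275))/4300 = (231 - 11825)*(1/4300) = -11594*1/4300 = -5797/2150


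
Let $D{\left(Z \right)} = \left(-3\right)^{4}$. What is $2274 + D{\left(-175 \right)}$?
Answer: $2355$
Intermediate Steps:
$D{\left(Z \right)} = 81$
$2274 + D{\left(-175 \right)} = 2274 + 81 = 2355$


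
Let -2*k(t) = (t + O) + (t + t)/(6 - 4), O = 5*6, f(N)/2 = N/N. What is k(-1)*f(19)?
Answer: -28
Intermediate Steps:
f(N) = 2 (f(N) = 2*(N/N) = 2*1 = 2)
O = 30
k(t) = -15 - t (k(t) = -((t + 30) + (t + t)/(6 - 4))/2 = -((30 + t) + (2*t)/2)/2 = -((30 + t) + (2*t)*(½))/2 = -((30 + t) + t)/2 = -(30 + 2*t)/2 = -15 - t)
k(-1)*f(19) = (-15 - 1*(-1))*2 = (-15 + 1)*2 = -14*2 = -28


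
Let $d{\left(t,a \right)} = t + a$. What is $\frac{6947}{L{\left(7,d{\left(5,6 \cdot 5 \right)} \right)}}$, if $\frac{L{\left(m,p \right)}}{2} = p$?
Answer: $\frac{6947}{70} \approx 99.243$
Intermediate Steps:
$d{\left(t,a \right)} = a + t$
$L{\left(m,p \right)} = 2 p$
$\frac{6947}{L{\left(7,d{\left(5,6 \cdot 5 \right)} \right)}} = \frac{6947}{2 \left(6 \cdot 5 + 5\right)} = \frac{6947}{2 \left(30 + 5\right)} = \frac{6947}{2 \cdot 35} = \frac{6947}{70}$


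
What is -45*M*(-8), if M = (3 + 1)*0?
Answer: 0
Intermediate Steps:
M = 0 (M = 4*0 = 0)
-45*M*(-8) = -45*0*(-8) = 0*(-8) = 0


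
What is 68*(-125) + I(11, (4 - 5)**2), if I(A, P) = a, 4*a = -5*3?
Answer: -34015/4 ≈ -8503.8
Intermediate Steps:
a = -15/4 (a = (-5*3)/4 = (1/4)*(-15) = -15/4 ≈ -3.7500)
I(A, P) = -15/4
68*(-125) + I(11, (4 - 5)**2) = 68*(-125) - 15/4 = -8500 - 15/4 = -34015/4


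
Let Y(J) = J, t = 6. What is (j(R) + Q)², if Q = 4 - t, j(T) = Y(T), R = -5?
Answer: 49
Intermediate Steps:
j(T) = T
Q = -2 (Q = 4 - 1*6 = 4 - 6 = -2)
(j(R) + Q)² = (-5 - 2)² = (-7)² = 49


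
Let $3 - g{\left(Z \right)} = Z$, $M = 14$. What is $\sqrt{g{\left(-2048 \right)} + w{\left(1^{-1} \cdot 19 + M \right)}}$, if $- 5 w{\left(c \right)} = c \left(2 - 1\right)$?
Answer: $\frac{\sqrt{51110}}{5} \approx 45.215$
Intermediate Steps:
$g{\left(Z \right)} = 3 - Z$
$w{\left(c \right)} = - \frac{c}{5}$ ($w{\left(c \right)} = - \frac{c \left(2 - 1\right)}{5} = - \frac{c 1}{5} = - \frac{c}{5}$)
$\sqrt{g{\left(-2048 \right)} + w{\left(1^{-1} \cdot 19 + M \right)}} = \sqrt{\left(3 - -2048\right) - \frac{1^{-1} \cdot 19 + 14}{5}} = \sqrt{\left(3 + 2048\right) - \frac{1 \cdot 19 + 14}{5}} = \sqrt{2051 - \frac{19 + 14}{5}} = \sqrt{2051 - \frac{33}{5}} = \sqrt{\frac{10222}{5}} = \frac{\sqrt{51110}}{5}$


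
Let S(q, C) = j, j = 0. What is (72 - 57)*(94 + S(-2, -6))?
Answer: 1410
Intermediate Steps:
S(q, C) = 0
(72 - 57)*(94 + S(-2, -6)) = (72 - 57)*(94 + 0) = 15*94 = 1410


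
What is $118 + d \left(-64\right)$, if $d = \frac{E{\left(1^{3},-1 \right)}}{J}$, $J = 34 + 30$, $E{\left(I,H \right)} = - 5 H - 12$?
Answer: $125$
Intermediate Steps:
$E{\left(I,H \right)} = -12 - 5 H$
$J = 64$
$d = - \frac{7}{64}$ ($d = \frac{-12 - -5}{64} = \left(-12 + 5\right) \frac{1}{64} = \left(-7\right) \frac{1}{64} = - \frac{7}{64} \approx -0.10938$)
$118 + d \left(-64\right) = 118 - -7 = 118 + 7 = 125$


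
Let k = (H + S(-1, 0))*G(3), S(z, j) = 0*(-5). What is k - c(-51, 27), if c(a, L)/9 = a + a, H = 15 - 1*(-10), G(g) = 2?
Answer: 968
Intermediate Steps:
H = 25 (H = 15 + 10 = 25)
c(a, L) = 18*a (c(a, L) = 9*(a + a) = 9*(2*a) = 18*a)
S(z, j) = 0
k = 50 (k = (25 + 0)*2 = 25*2 = 50)
k - c(-51, 27) = 50 - 18*(-51) = 50 - 1*(-918) = 50 + 918 = 968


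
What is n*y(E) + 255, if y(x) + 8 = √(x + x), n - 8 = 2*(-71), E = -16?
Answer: 1327 - 536*I*√2 ≈ 1327.0 - 758.02*I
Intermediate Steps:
n = -134 (n = 8 + 2*(-71) = 8 - 142 = -134)
y(x) = -8 + √2*√x (y(x) = -8 + √(x + x) = -8 + √(2*x) = -8 + √2*√x)
n*y(E) + 255 = -134*(-8 + √2*√(-16)) + 255 = -134*(-8 + √2*(4*I)) + 255 = -134*(-8 + 4*I*√2) + 255 = (1072 - 536*I*√2) + 255 = 1327 - 536*I*√2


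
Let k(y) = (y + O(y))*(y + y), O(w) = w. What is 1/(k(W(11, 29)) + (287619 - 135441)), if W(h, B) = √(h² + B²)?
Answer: 1/156026 ≈ 6.4092e-6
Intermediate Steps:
W(h, B) = √(B² + h²)
k(y) = 4*y² (k(y) = (y + y)*(y + y) = (2*y)*(2*y) = 4*y²)
1/(k(W(11, 29)) + (287619 - 135441)) = 1/(4*(√(29² + 11²))² + (287619 - 135441)) = 1/(4*(√(841 + 121))² + 152178) = 1/(4*(√962)² + 152178) = 1/(4*962 + 152178) = 1/(3848 + 152178) = 1/156026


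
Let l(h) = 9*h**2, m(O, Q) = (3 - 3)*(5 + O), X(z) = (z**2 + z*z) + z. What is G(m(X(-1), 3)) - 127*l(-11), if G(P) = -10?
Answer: -138313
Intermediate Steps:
X(z) = z + 2*z**2 (X(z) = (z**2 + z**2) + z = 2*z**2 + z = z + 2*z**2)
m(O, Q) = 0 (m(O, Q) = 0*(5 + O) = 0)
G(m(X(-1), 3)) - 127*l(-11) = -10 - 1143*(-11)**2 = -10 - 1143*121 = -10 - 127*1089 = -10 - 138303 = -138313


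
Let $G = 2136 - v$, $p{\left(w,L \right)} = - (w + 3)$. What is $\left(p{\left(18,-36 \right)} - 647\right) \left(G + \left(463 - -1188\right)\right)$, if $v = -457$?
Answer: $-2834992$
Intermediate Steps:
$p{\left(w,L \right)} = -3 - w$ ($p{\left(w,L \right)} = - (3 + w) = -3 - w$)
$G = 2593$ ($G = 2136 - -457 = 2136 + 457 = 2593$)
$\left(p{\left(18,-36 \right)} - 647\right) \left(G + \left(463 - -1188\right)\right) = \left(\left(-3 - 18\right) - 647\right) \left(2593 + \left(463 - -1188\right)\right) = \left(\left(-3 - 18\right) - 647\right) \left(2593 + \left(463 + 1188\right)\right) = \left(-21 - 647\right) \left(2593 + 1651\right) = \left(-668\right) 4244 = -2834992$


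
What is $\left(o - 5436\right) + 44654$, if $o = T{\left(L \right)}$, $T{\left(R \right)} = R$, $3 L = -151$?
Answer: $\frac{117503}{3} \approx 39168.0$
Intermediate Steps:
$L = - \frac{151}{3}$ ($L = \frac{1}{3} \left(-151\right) = - \frac{151}{3} \approx -50.333$)
$o = - \frac{151}{3} \approx -50.333$
$\left(o - 5436\right) + 44654 = \left(- \frac{151}{3} - 5436\right) + 44654 = - \frac{16459}{3} + 44654 = \frac{117503}{3}$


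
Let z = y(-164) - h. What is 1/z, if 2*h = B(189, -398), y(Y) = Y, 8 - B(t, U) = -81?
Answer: -2/417 ≈ -0.0047962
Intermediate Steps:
B(t, U) = 89 (B(t, U) = 8 - 1*(-81) = 8 + 81 = 89)
h = 89/2 (h = (1/2)*89 = 89/2 ≈ 44.500)
z = -417/2 (z = -164 - 1*89/2 = -164 - 89/2 = -417/2 ≈ -208.50)
1/z = 1/(-417/2) = -2/417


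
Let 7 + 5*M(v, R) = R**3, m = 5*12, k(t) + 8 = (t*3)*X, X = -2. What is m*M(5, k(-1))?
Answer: -180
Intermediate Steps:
k(t) = -8 - 6*t (k(t) = -8 + (t*3)*(-2) = -8 + (3*t)*(-2) = -8 - 6*t)
m = 60
M(v, R) = -7/5 + R**3/5
m*M(5, k(-1)) = 60*(-7/5 + (-8 - 6*(-1))**3/5) = 60*(-7/5 + (-8 + 6)**3/5) = 60*(-7/5 + (1/5)*(-2)**3) = 60*(-7/5 + (1/5)*(-8)) = 60*(-7/5 - 8/5) = 60*(-3) = -180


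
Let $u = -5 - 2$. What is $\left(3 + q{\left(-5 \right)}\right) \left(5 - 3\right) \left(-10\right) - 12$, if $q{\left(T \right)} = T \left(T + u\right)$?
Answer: $-1272$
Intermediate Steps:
$u = -7$ ($u = -5 - 2 = -7$)
$q{\left(T \right)} = T \left(-7 + T\right)$ ($q{\left(T \right)} = T \left(T - 7\right) = T \left(-7 + T\right)$)
$\left(3 + q{\left(-5 \right)}\right) \left(5 - 3\right) \left(-10\right) - 12 = \left(3 - 5 \left(-7 - 5\right)\right) \left(5 - 3\right) \left(-10\right) - 12 = \left(3 - -60\right) 2 \left(-10\right) - 12 = \left(3 + 60\right) 2 \left(-10\right) - 12 = 63 \cdot 2 \left(-10\right) - 12 = 126 \left(-10\right) - 12 = -1260 - 12 = -1272$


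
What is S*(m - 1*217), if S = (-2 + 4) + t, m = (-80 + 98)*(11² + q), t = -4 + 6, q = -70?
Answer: 2804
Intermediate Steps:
t = 2
m = 918 (m = (-80 + 98)*(11² - 70) = 18*(121 - 70) = 18*51 = 918)
S = 4 (S = (-2 + 4) + 2 = 2 + 2 = 4)
S*(m - 1*217) = 4*(918 - 1*217) = 4*(918 - 217) = 4*701 = 2804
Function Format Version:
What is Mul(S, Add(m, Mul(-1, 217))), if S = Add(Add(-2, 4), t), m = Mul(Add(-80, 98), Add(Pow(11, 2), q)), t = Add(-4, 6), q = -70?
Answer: 2804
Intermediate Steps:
t = 2
m = 918 (m = Mul(Add(-80, 98), Add(Pow(11, 2), -70)) = Mul(18, Add(121, -70)) = Mul(18, 51) = 918)
S = 4 (S = Add(Add(-2, 4), 2) = Add(2, 2) = 4)
Mul(S, Add(m, Mul(-1, 217))) = Mul(4, Add(918, Mul(-1, 217))) = Mul(4, Add(918, -217)) = Mul(4, 701) = 2804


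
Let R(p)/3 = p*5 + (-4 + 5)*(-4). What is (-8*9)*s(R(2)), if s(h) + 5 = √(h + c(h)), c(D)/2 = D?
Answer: 360 - 216*√6 ≈ -169.09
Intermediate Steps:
c(D) = 2*D
R(p) = -12 + 15*p (R(p) = 3*(p*5 + (-4 + 5)*(-4)) = 3*(5*p + 1*(-4)) = 3*(5*p - 4) = 3*(-4 + 5*p) = -12 + 15*p)
s(h) = -5 + √3*√h (s(h) = -5 + √(h + 2*h) = -5 + √(3*h) = -5 + √3*√h)
(-8*9)*s(R(2)) = (-8*9)*(-5 + √3*√(-12 + 15*2)) = -72*(-5 + √3*√(-12 + 30)) = -72*(-5 + √3*√18) = -72*(-5 + √3*(3*√2)) = -72*(-5 + 3*√6) = 360 - 216*√6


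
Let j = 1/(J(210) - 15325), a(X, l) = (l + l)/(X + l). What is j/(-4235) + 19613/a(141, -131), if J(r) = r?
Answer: -6277339231494/8385575275 ≈ -748.59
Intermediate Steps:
a(X, l) = 2*l/(X + l) (a(X, l) = (2*l)/(X + l) = 2*l/(X + l))
j = -1/15115 (j = 1/(210 - 15325) = 1/(-15115) = -1/15115 ≈ -6.6159e-5)
j/(-4235) + 19613/a(141, -131) = -1/15115/(-4235) + 19613/((2*(-131)/(141 - 131))) = -1/15115*(-1/4235) + 19613/((2*(-131)/10)) = 1/64012025 + 19613/((2*(-131)*(1/10))) = 1/64012025 + 19613/(-131/5) = 1/64012025 + 19613*(-5/131) = 1/64012025 - 98065/131 = -6277339231494/8385575275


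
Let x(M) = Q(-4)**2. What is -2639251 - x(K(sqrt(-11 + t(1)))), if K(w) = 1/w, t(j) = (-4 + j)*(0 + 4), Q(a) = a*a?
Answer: -2639507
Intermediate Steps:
Q(a) = a**2
t(j) = -16 + 4*j (t(j) = (-4 + j)*4 = -16 + 4*j)
x(M) = 256 (x(M) = ((-4)**2)**2 = 16**2 = 256)
-2639251 - x(K(sqrt(-11 + t(1)))) = -2639251 - 1*256 = -2639251 - 256 = -2639507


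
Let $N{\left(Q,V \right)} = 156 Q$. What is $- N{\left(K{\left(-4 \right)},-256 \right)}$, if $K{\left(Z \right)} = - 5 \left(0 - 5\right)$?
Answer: $-3900$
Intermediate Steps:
$K{\left(Z \right)} = 25$ ($K{\left(Z \right)} = \left(-5\right) \left(-5\right) = 25$)
$- N{\left(K{\left(-4 \right)},-256 \right)} = - 156 \cdot 25 = \left(-1\right) 3900 = -3900$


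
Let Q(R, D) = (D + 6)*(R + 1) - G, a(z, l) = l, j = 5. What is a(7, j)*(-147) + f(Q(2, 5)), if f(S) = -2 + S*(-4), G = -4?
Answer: -885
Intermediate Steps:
Q(R, D) = 4 + (1 + R)*(6 + D) (Q(R, D) = (D + 6)*(R + 1) - 1*(-4) = (6 + D)*(1 + R) + 4 = (1 + R)*(6 + D) + 4 = 4 + (1 + R)*(6 + D))
f(S) = -2 - 4*S
a(7, j)*(-147) + f(Q(2, 5)) = 5*(-147) + (-2 - 4*(10 + 5 + 6*2 + 5*2)) = -735 + (-2 - 4*(10 + 5 + 12 + 10)) = -735 + (-2 - 4*37) = -735 + (-2 - 148) = -735 - 150 = -885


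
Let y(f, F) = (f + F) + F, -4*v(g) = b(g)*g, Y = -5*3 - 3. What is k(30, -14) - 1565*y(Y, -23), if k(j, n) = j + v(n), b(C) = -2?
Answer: 100183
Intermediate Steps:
Y = -18 (Y = -15 - 3 = -18)
v(g) = g/2 (v(g) = -(-1)*g/2 = g/2)
y(f, F) = f + 2*F (y(f, F) = (F + f) + F = f + 2*F)
k(j, n) = j + n/2
k(30, -14) - 1565*y(Y, -23) = (30 + (1/2)*(-14)) - 1565*(-18 + 2*(-23)) = (30 - 7) - 1565*(-18 - 46) = 23 - 1565*(-64) = 23 + 100160 = 100183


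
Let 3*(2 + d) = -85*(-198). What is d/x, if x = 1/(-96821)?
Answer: -542972168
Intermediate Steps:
x = -1/96821 ≈ -1.0328e-5
d = 5608 (d = -2 + (-85*(-198))/3 = -2 + (1/3)*16830 = -2 + 5610 = 5608)
d/x = 5608/(-1/96821) = 5608*(-96821) = -542972168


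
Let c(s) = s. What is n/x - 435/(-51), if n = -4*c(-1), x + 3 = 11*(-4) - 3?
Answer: 3591/425 ≈ 8.4494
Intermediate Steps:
x = -50 (x = -3 + (11*(-4) - 3) = -3 + (-44 - 3) = -3 - 47 = -50)
n = 4 (n = -4*(-1) = 4)
n/x - 435/(-51) = 4/(-50) - 435/(-51) = 4*(-1/50) - 435*(-1/51) = -2/25 + 145/17 = 3591/425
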